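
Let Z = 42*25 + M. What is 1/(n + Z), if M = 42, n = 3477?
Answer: 1/4569 ≈ 0.00021887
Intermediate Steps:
Z = 1092 (Z = 42*25 + 42 = 1050 + 42 = 1092)
1/(n + Z) = 1/(3477 + 1092) = 1/4569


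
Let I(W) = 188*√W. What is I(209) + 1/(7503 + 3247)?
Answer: 1/10750 + 188*√209 ≈ 2717.9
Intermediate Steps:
I(209) + 1/(7503 + 3247) = 188*√209 + 1/(7503 + 3247) = 188*√209 + 1/10750 = 1/10750 + 188*√209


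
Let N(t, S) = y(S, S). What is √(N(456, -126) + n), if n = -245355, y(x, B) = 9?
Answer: I*√245346 ≈ 495.32*I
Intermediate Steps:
N(t, S) = 9
√(N(456, -126) + n) = √(9 - 245355) = √(-245346) = I*√245346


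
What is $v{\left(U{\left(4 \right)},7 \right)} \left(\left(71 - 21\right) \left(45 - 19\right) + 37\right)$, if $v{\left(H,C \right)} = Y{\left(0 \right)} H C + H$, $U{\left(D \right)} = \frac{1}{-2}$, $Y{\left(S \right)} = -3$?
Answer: $13370$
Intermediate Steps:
$U{\left(D \right)} = - \frac{1}{2}$
$v{\left(H,C \right)} = H - 3 C H$ ($v{\left(H,C \right)} = - 3 H C + H = - 3 C H + H = H - 3 C H$)
$v{\left(U{\left(4 \right)},7 \right)} \left(\left(71 - 21\right) \left(45 - 19\right) + 37\right) = - \frac{1 - 21}{2} \left(\left(71 - 21\right) \left(45 - 19\right) + 37\right) = - \frac{1 - 21}{2} \left(50 \cdot 26 + 37\right) = \left(- \frac{1}{2}\right) \left(-20\right) \left(1300 + 37\right) = 10 \cdot 1337 = 13370$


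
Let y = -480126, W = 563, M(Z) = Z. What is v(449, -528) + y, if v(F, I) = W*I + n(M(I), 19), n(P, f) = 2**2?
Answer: -777386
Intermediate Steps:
n(P, f) = 4
v(F, I) = 4 + 563*I (v(F, I) = 563*I + 4 = 4 + 563*I)
v(449, -528) + y = (4 + 563*(-528)) - 480126 = (4 - 297264) - 480126 = -297260 - 480126 = -777386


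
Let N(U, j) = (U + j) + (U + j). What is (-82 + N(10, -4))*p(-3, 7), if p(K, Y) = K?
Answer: 210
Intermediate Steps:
N(U, j) = 2*U + 2*j
(-82 + N(10, -4))*p(-3, 7) = (-82 + (2*10 + 2*(-4)))*(-3) = (-82 + (20 - 8))*(-3) = (-82 + 12)*(-3) = -70*(-3) = 210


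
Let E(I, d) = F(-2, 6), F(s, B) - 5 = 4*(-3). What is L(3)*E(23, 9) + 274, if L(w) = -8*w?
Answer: 442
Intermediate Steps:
F(s, B) = -7 (F(s, B) = 5 + 4*(-3) = 5 - 12 = -7)
E(I, d) = -7
L(3)*E(23, 9) + 274 = -8*3*(-7) + 274 = -24*(-7) + 274 = 168 + 274 = 442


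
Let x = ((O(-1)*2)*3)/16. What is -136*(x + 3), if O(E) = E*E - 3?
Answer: -306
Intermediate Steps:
O(E) = -3 + E**2 (O(E) = E**2 - 3 = -3 + E**2)
x = -3/4 (x = (((-3 + (-1)**2)*2)*3)/16 = (((-3 + 1)*2)*3)*(1/16) = (-2*2*3)*(1/16) = -4*3*(1/16) = -12*1/16 = -3/4 ≈ -0.75000)
-136*(x + 3) = -136*(-3/4 + 3) = -136*9/4 = -17*18 = -306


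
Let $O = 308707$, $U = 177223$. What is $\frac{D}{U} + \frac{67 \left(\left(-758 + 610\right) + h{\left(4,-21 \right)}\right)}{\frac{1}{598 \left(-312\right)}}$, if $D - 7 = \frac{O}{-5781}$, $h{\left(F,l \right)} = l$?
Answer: $\frac{2164414021130787584}{1024526163} \approx 2.1126 \cdot 10^{9}$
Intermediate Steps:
$D = - \frac{268240}{5781}$ ($D = 7 + \frac{308707}{-5781} = 7 + 308707 \left(- \frac{1}{5781}\right) = 7 - \frac{308707}{5781} = - \frac{268240}{5781} \approx -46.4$)
$\frac{D}{U} + \frac{67 \left(\left(-758 + 610\right) + h{\left(4,-21 \right)}\right)}{\frac{1}{598 \left(-312\right)}} = - \frac{268240}{5781 \cdot 177223} + \frac{67 \left(\left(-758 + 610\right) - 21\right)}{\frac{1}{598 \left(-312\right)}} = \left(- \frac{268240}{5781}\right) \frac{1}{177223} + \frac{67 \left(-148 - 21\right)}{\frac{1}{-186576}} = - \frac{268240}{1024526163} + \frac{67 \left(-169\right)}{- \frac{1}{186576}} = - \frac{268240}{1024526163} - -2112600048 = - \frac{268240}{1024526163} + 2112600048 = \frac{2164414021130787584}{1024526163}$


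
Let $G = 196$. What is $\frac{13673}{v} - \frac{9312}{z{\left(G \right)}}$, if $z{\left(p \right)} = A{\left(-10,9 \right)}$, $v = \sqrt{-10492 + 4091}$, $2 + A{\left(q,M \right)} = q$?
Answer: $776 - \frac{13673 i \sqrt{6401}}{6401} \approx 776.0 - 170.9 i$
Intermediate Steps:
$A{\left(q,M \right)} = -2 + q$
$v = i \sqrt{6401}$ ($v = \sqrt{-6401} = i \sqrt{6401} \approx 80.006 i$)
$z{\left(p \right)} = -12$ ($z{\left(p \right)} = -2 - 10 = -12$)
$\frac{13673}{v} - \frac{9312}{z{\left(G \right)}} = \frac{13673}{i \sqrt{6401}} - \frac{9312}{-12} = 13673 \left(- \frac{i \sqrt{6401}}{6401}\right) - -776 = - \frac{13673 i \sqrt{6401}}{6401} + 776 = 776 - \frac{13673 i \sqrt{6401}}{6401}$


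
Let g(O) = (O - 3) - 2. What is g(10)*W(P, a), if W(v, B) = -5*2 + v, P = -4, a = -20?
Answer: -70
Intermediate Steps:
g(O) = -5 + O (g(O) = (-3 + O) - 2 = -5 + O)
W(v, B) = -10 + v
g(10)*W(P, a) = (-5 + 10)*(-10 - 4) = 5*(-14) = -70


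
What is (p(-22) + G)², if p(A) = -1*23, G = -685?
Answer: 501264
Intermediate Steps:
p(A) = -23
(p(-22) + G)² = (-23 - 685)² = (-708)² = 501264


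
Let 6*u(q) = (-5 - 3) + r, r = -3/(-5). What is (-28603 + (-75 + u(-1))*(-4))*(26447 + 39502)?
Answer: -9331145993/5 ≈ -1.8662e+9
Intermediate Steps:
r = ⅗ (r = -3*(-⅕) = ⅗ ≈ 0.60000)
u(q) = -37/30 (u(q) = ((-5 - 3) + ⅗)/6 = (-8 + ⅗)/6 = (⅙)*(-37/5) = -37/30)
(-28603 + (-75 + u(-1))*(-4))*(26447 + 39502) = (-28603 + (-75 - 37/30)*(-4))*(26447 + 39502) = (-28603 - 2287/30*(-4))*65949 = (-28603 + 4574/15)*65949 = -424471/15*65949 = -9331145993/5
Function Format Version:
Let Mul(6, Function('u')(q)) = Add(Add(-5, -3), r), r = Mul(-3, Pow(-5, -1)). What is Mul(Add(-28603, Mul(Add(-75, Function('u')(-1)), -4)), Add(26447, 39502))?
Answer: Rational(-9331145993, 5) ≈ -1.8662e+9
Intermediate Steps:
r = Rational(3, 5) (r = Mul(-3, Rational(-1, 5)) = Rational(3, 5) ≈ 0.60000)
Function('u')(q) = Rational(-37, 30) (Function('u')(q) = Mul(Rational(1, 6), Add(Add(-5, -3), Rational(3, 5))) = Mul(Rational(1, 6), Add(-8, Rational(3, 5))) = Mul(Rational(1, 6), Rational(-37, 5)) = Rational(-37, 30))
Mul(Add(-28603, Mul(Add(-75, Function('u')(-1)), -4)), Add(26447, 39502)) = Mul(Add(-28603, Mul(Add(-75, Rational(-37, 30)), -4)), Add(26447, 39502)) = Mul(Add(-28603, Mul(Rational(-2287, 30), -4)), 65949) = Mul(Add(-28603, Rational(4574, 15)), 65949) = Mul(Rational(-424471, 15), 65949) = Rational(-9331145993, 5)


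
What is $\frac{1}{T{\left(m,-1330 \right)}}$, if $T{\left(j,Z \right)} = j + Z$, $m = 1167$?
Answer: $- \frac{1}{163} \approx -0.006135$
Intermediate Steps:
$T{\left(j,Z \right)} = Z + j$
$\frac{1}{T{\left(m,-1330 \right)}} = \frac{1}{-1330 + 1167} = \frac{1}{-163} = - \frac{1}{163}$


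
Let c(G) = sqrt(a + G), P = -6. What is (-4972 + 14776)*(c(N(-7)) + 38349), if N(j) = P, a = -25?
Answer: 375973596 + 9804*I*sqrt(31) ≈ 3.7597e+8 + 54586.0*I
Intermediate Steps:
N(j) = -6
c(G) = sqrt(-25 + G)
(-4972 + 14776)*(c(N(-7)) + 38349) = (-4972 + 14776)*(sqrt(-25 - 6) + 38349) = 9804*(sqrt(-31) + 38349) = 9804*(I*sqrt(31) + 38349) = 9804*(38349 + I*sqrt(31)) = 375973596 + 9804*I*sqrt(31)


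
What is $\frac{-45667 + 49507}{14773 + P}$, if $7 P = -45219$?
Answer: $\frac{1680}{3637} \approx 0.46192$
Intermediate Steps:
$P = - \frac{45219}{7}$ ($P = \frac{1}{7} \left(-45219\right) = - \frac{45219}{7} \approx -6459.9$)
$\frac{-45667 + 49507}{14773 + P} = \frac{-45667 + 49507}{14773 - \frac{45219}{7}} = \frac{3840}{\frac{58192}{7}} = 3840 \cdot \frac{7}{58192} = \frac{1680}{3637}$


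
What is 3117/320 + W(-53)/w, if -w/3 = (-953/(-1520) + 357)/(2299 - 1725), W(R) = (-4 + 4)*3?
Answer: 3117/320 ≈ 9.7406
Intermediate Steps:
W(R) = 0 (W(R) = 0*3 = 0)
w = -1630779/872480 (w = -3*(-953/(-1520) + 357)/(2299 - 1725) = -3*(-953*(-1/1520) + 357)/574 = -3*(953/1520 + 357)/574 = -1630779/(1520*574) = -3*543593/872480 = -1630779/872480 ≈ -1.8691)
3117/320 + W(-53)/w = 3117/320 + 0/(-1630779/872480) = 3117*(1/320) + 0*(-872480/1630779) = 3117/320 + 0 = 3117/320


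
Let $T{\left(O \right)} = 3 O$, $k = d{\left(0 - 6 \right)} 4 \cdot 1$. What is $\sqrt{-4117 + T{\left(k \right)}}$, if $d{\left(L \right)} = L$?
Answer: $i \sqrt{4189} \approx 64.723 i$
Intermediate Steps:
$k = -24$ ($k = \left(0 - 6\right) 4 \cdot 1 = \left(-6\right) 4 \cdot 1 = \left(-24\right) 1 = -24$)
$\sqrt{-4117 + T{\left(k \right)}} = \sqrt{-4117 + 3 \left(-24\right)} = \sqrt{-4117 - 72} = \sqrt{-4189} = i \sqrt{4189}$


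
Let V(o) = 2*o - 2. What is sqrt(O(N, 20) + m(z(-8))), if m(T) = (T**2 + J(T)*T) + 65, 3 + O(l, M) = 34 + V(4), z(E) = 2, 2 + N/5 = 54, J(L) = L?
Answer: sqrt(110) ≈ 10.488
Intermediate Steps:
N = 260 (N = -10 + 5*54 = -10 + 270 = 260)
V(o) = -2 + 2*o
O(l, M) = 37 (O(l, M) = -3 + (34 + (-2 + 2*4)) = -3 + (34 + (-2 + 8)) = -3 + (34 + 6) = -3 + 40 = 37)
m(T) = 65 + 2*T**2 (m(T) = (T**2 + T*T) + 65 = (T**2 + T**2) + 65 = 2*T**2 + 65 = 65 + 2*T**2)
sqrt(O(N, 20) + m(z(-8))) = sqrt(37 + (65 + 2*2**2)) = sqrt(37 + (65 + 2*4)) = sqrt(37 + (65 + 8)) = sqrt(37 + 73) = sqrt(110)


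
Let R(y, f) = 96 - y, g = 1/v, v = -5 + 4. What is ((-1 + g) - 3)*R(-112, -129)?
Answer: -1040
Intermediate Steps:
v = -1
g = -1 (g = 1/(-1) = -1)
((-1 + g) - 3)*R(-112, -129) = ((-1 - 1) - 3)*(96 - 1*(-112)) = (-2 - 3)*(96 + 112) = -5*208 = -1040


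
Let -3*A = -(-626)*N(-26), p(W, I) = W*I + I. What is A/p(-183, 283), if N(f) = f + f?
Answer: -1252/5943 ≈ -0.21067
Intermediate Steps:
N(f) = 2*f
p(W, I) = I + I*W (p(W, I) = I*W + I = I + I*W)
A = 32552/3 (A = -(-1)*(-1252*(-26))/3 = -(-1)*(-626*(-52))/3 = -(-1)*32552/3 = -⅓*(-32552) = 32552/3 ≈ 10851.)
A/p(-183, 283) = 32552/(3*((283*(1 - 183)))) = 32552/(3*((283*(-182)))) = (32552/3)/(-51506) = (32552/3)*(-1/51506) = -1252/5943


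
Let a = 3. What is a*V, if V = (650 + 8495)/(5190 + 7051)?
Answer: 27435/12241 ≈ 2.2412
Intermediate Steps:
V = 9145/12241 ≈ 0.74708
a*V = 3*(9145/12241) = 27435/12241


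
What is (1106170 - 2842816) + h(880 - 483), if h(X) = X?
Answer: -1736249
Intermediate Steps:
(1106170 - 2842816) + h(880 - 483) = (1106170 - 2842816) + (880 - 483) = -1736646 + 397 = -1736249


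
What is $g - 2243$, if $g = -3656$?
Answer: $-5899$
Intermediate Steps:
$g - 2243 = -3656 - 2243 = -5899$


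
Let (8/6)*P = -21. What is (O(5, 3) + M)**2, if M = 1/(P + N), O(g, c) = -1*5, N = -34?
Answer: 998001/39601 ≈ 25.201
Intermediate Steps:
O(g, c) = -5
P = -63/4 (P = (3/4)*(-21) = -63/4 ≈ -15.750)
M = -4/199 (M = 1/(-63/4 - 34) = 1/(-199/4) = -4/199 ≈ -0.020101)
(O(5, 3) + M)**2 = (-5 - 4/199)**2 = (-999/199)**2 = 998001/39601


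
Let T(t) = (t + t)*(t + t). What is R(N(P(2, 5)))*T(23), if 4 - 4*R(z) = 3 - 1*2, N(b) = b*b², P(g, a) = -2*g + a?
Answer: 1587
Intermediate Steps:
P(g, a) = a - 2*g
T(t) = 4*t² (T(t) = (2*t)*(2*t) = 4*t²)
N(b) = b³
R(z) = ¾ (R(z) = 1 - (3 - 1*2)/4 = 1 - (3 - 2)/4 = 1 - ¼*1 = 1 - ¼ = ¾)
R(N(P(2, 5)))*T(23) = 3*(4*23²)/4 = 3*(4*529)/4 = (¾)*2116 = 1587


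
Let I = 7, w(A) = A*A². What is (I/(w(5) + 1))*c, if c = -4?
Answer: -2/9 ≈ -0.22222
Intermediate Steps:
w(A) = A³
(I/(w(5) + 1))*c = (7/(5³ + 1))*(-4) = (7/(125 + 1))*(-4) = (7/126)*(-4) = ((1/126)*7)*(-4) = (1/18)*(-4) = -2/9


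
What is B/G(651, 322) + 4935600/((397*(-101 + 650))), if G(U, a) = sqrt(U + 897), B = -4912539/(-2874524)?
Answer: 548400/24217 + 1637513*sqrt(43)/247209064 ≈ 22.689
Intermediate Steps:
B = 4912539/2874524 (B = -4912539*(-1/2874524) = 4912539/2874524 ≈ 1.7090)
G(U, a) = sqrt(897 + U)
B/G(651, 322) + 4935600/((397*(-101 + 650))) = 4912539/(2874524*(sqrt(897 + 651))) + 4935600/((397*(-101 + 650))) = 4912539/(2874524*(sqrt(1548))) + 4935600/((397*549)) = 4912539/(2874524*((6*sqrt(43)))) + 4935600/217953 = 4912539*(sqrt(43)/258)/2874524 + 4935600*(1/217953) = 1637513*sqrt(43)/247209064 + 548400/24217 = 548400/24217 + 1637513*sqrt(43)/247209064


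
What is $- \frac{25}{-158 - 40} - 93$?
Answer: $- \frac{18389}{198} \approx -92.874$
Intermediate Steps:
$- \frac{25}{-158 - 40} - 93 = - \frac{25}{-198} - 93 = \left(-25\right) \left(- \frac{1}{198}\right) - 93 = \frac{25}{198} - 93 = - \frac{18389}{198}$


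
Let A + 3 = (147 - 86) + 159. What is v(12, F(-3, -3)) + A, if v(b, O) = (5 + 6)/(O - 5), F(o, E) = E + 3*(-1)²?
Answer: 1074/5 ≈ 214.80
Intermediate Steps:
A = 217 (A = -3 + ((147 - 86) + 159) = -3 + (61 + 159) = -3 + 220 = 217)
F(o, E) = 3 + E (F(o, E) = E + 3*1 = E + 3 = 3 + E)
v(b, O) = 11/(-5 + O)
v(12, F(-3, -3)) + A = 11/(-5 + (3 - 3)) + 217 = 11/(-5 + 0) + 217 = 11/(-5) + 217 = 11*(-⅕) + 217 = -11/5 + 217 = 1074/5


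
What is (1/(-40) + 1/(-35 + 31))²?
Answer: 121/1600 ≈ 0.075625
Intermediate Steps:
(1/(-40) + 1/(-35 + 31))² = (-1/40 + 1/(-4))² = (-1/40 - ¼)² = (-11/40)² = 121/1600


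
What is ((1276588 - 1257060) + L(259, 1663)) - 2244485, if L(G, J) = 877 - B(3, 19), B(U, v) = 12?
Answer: -2224092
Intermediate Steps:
L(G, J) = 865 (L(G, J) = 877 - 1*12 = 877 - 12 = 865)
((1276588 - 1257060) + L(259, 1663)) - 2244485 = ((1276588 - 1257060) + 865) - 2244485 = (19528 + 865) - 2244485 = 20393 - 2244485 = -2224092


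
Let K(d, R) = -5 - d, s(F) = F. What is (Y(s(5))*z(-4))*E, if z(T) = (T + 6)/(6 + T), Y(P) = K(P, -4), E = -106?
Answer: 1060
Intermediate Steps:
Y(P) = -5 - P
z(T) = 1 (z(T) = (6 + T)/(6 + T) = 1)
(Y(s(5))*z(-4))*E = ((-5 - 1*5)*1)*(-106) = ((-5 - 5)*1)*(-106) = -10*1*(-106) = -10*(-106) = 1060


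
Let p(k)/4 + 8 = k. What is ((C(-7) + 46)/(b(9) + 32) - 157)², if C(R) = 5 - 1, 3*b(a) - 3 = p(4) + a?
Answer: 51079609/2116 ≈ 24140.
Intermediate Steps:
p(k) = -32 + 4*k
b(a) = -13/3 + a/3 (b(a) = 1 + ((-32 + 4*4) + a)/3 = 1 + ((-32 + 16) + a)/3 = 1 + (-16 + a)/3 = 1 + (-16/3 + a/3) = -13/3 + a/3)
C(R) = 4
((C(-7) + 46)/(b(9) + 32) - 157)² = ((4 + 46)/((-13/3 + (⅓)*9) + 32) - 157)² = (50/((-13/3 + 3) + 32) - 157)² = (50/(-4/3 + 32) - 157)² = (50/(92/3) - 157)² = (50*(3/92) - 157)² = (75/46 - 157)² = (-7147/46)² = 51079609/2116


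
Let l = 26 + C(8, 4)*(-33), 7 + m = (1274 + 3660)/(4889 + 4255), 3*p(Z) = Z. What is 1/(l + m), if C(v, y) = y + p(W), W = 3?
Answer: -4572/665045 ≈ -0.0068747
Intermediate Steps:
p(Z) = Z/3
C(v, y) = 1 + y (C(v, y) = y + (1/3)*3 = y + 1 = 1 + y)
m = -29537/4572 (m = -7 + (1274 + 3660)/(4889 + 4255) = -7 + 4934/9144 = -7 + 4934*(1/9144) = -7 + 2467/4572 = -29537/4572 ≈ -6.4604)
l = -139 (l = 26 + (1 + 4)*(-33) = 26 + 5*(-33) = 26 - 165 = -139)
1/(l + m) = 1/(-139 - 29537/4572) = 1/(-665045/4572) = -4572/665045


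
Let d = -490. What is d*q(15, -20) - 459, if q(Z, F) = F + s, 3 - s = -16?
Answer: 31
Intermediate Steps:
s = 19 (s = 3 - 1*(-16) = 3 + 16 = 19)
q(Z, F) = 19 + F (q(Z, F) = F + 19 = 19 + F)
d*q(15, -20) - 459 = -490*(19 - 20) - 459 = -490*(-1) - 459 = 490 - 459 = 31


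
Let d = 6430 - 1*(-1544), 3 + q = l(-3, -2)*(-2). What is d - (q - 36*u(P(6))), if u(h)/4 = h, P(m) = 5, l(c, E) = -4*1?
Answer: 8689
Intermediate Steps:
l(c, E) = -4
u(h) = 4*h
q = 5 (q = -3 - 4*(-2) = -3 + 8 = 5)
d = 7974 (d = 6430 + 1544 = 7974)
d - (q - 36*u(P(6))) = 7974 - (5 - 144*5) = 7974 - (5 - 36*20) = 7974 - (5 - 720) = 7974 - 1*(-715) = 7974 + 715 = 8689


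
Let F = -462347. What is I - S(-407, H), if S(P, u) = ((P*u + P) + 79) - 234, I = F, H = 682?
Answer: -184211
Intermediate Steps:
I = -462347
S(P, u) = -155 + P + P*u (S(P, u) = ((P + P*u) + 79) - 234 = (79 + P + P*u) - 234 = -155 + P + P*u)
I - S(-407, H) = -462347 - (-155 - 407 - 407*682) = -462347 - (-155 - 407 - 277574) = -462347 - 1*(-278136) = -462347 + 278136 = -184211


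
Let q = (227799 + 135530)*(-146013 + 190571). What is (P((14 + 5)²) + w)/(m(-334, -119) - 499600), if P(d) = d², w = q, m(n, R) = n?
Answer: -16189343903/499934 ≈ -32383.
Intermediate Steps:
q = 16189213582 (q = 363329*44558 = 16189213582)
w = 16189213582
(P((14 + 5)²) + w)/(m(-334, -119) - 499600) = (((14 + 5)²)² + 16189213582)/(-334 - 499600) = ((19²)² + 16189213582)/(-499934) = (361² + 16189213582)*(-1/499934) = (130321 + 16189213582)*(-1/499934) = 16189343903*(-1/499934) = -16189343903/499934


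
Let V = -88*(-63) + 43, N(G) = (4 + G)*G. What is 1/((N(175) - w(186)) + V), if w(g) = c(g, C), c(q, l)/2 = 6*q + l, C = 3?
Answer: 1/34674 ≈ 2.8840e-5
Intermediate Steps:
c(q, l) = 2*l + 12*q (c(q, l) = 2*(6*q + l) = 2*(l + 6*q) = 2*l + 12*q)
w(g) = 6 + 12*g (w(g) = 2*3 + 12*g = 6 + 12*g)
N(G) = G*(4 + G)
V = 5587 (V = 5544 + 43 = 5587)
1/((N(175) - w(186)) + V) = 1/((175*(4 + 175) - (6 + 12*186)) + 5587) = 1/((175*179 - (6 + 2232)) + 5587) = 1/((31325 - 1*2238) + 5587) = 1/((31325 - 2238) + 5587) = 1/(29087 + 5587) = 1/34674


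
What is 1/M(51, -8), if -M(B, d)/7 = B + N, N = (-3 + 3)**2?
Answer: -1/357 ≈ -0.0028011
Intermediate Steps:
N = 0 (N = 0**2 = 0)
M(B, d) = -7*B (M(B, d) = -7*(B + 0) = -7*B)
1/M(51, -8) = 1/(-7*51) = 1/(-357) = -1/357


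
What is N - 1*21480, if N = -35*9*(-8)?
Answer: -18960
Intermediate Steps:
N = 2520 (N = -315*(-8) = 2520)
N - 1*21480 = 2520 - 1*21480 = 2520 - 21480 = -18960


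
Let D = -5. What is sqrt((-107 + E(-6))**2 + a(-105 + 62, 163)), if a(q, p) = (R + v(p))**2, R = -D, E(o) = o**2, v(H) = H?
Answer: sqrt(33265) ≈ 182.39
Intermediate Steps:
R = 5 (R = -1*(-5) = 5)
a(q, p) = (5 + p)**2
sqrt((-107 + E(-6))**2 + a(-105 + 62, 163)) = sqrt((-107 + (-6)**2)**2 + (5 + 163)**2) = sqrt((-107 + 36)**2 + 168**2) = sqrt((-71)**2 + 28224) = sqrt(5041 + 28224) = sqrt(33265)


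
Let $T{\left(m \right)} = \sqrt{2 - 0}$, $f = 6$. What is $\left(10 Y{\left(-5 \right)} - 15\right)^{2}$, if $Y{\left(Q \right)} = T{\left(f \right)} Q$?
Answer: $5225 + 1500 \sqrt{2} \approx 7346.3$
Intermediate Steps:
$T{\left(m \right)} = \sqrt{2}$ ($T{\left(m \right)} = \sqrt{2 + \left(-1 + 1\right)} = \sqrt{2 + 0} = \sqrt{2}$)
$Y{\left(Q \right)} = Q \sqrt{2}$ ($Y{\left(Q \right)} = \sqrt{2} Q = Q \sqrt{2}$)
$\left(10 Y{\left(-5 \right)} - 15\right)^{2} = \left(10 \left(- 5 \sqrt{2}\right) - 15\right)^{2} = \left(- 50 \sqrt{2} - 15\right)^{2} = \left(-15 - 50 \sqrt{2}\right)^{2}$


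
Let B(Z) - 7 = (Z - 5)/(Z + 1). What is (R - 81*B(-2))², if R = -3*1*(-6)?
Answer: 1245456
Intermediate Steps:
B(Z) = 7 + (-5 + Z)/(1 + Z) (B(Z) = 7 + (Z - 5)/(Z + 1) = 7 + (-5 + Z)/(1 + Z))
R = 18 (R = -3*(-6) = 18)
(R - 81*B(-2))² = (18 - 81*2*(1 + 4*(-2))/(1 - 2))² = (18 - 81*2*(1 - 8)/(-1))² = (18 - 81*2*(-1)*(-7))² = (18 - 81*14)² = (18 - 9*126)² = (18 - 1134)² = (-1116)² = 1245456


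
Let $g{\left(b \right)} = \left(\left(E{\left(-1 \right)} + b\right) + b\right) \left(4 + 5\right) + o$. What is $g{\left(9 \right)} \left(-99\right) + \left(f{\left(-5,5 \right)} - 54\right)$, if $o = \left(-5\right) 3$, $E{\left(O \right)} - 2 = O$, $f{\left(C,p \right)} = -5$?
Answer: $-15503$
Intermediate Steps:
$E{\left(O \right)} = 2 + O$
$o = -15$
$g{\left(b \right)} = -6 + 18 b$ ($g{\left(b \right)} = \left(\left(\left(2 - 1\right) + b\right) + b\right) \left(4 + 5\right) - 15 = \left(\left(1 + b\right) + b\right) 9 - 15 = \left(1 + 2 b\right) 9 - 15 = \left(9 + 18 b\right) - 15 = -6 + 18 b$)
$g{\left(9 \right)} \left(-99\right) + \left(f{\left(-5,5 \right)} - 54\right) = \left(-6 + 18 \cdot 9\right) \left(-99\right) - 59 = \left(-6 + 162\right) \left(-99\right) - 59 = 156 \left(-99\right) - 59 = -15444 - 59 = -15503$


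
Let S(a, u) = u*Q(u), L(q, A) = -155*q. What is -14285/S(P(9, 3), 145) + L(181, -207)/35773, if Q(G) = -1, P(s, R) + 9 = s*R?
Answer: 101389866/1037417 ≈ 97.733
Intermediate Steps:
P(s, R) = -9 + R*s (P(s, R) = -9 + s*R = -9 + R*s)
S(a, u) = -u (S(a, u) = u*(-1) = -u)
-14285/S(P(9, 3), 145) + L(181, -207)/35773 = -14285/((-1*145)) - 155*181/35773 = -14285/(-145) - 28055*1/35773 = -14285*(-1/145) - 28055/35773 = 2857/29 - 28055/35773 = 101389866/1037417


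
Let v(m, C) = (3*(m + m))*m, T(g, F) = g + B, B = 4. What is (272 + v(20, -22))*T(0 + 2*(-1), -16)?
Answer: 5344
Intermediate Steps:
T(g, F) = 4 + g (T(g, F) = g + 4 = 4 + g)
v(m, C) = 6*m² (v(m, C) = (3*(2*m))*m = (6*m)*m = 6*m²)
(272 + v(20, -22))*T(0 + 2*(-1), -16) = (272 + 6*20²)*(4 + (0 + 2*(-1))) = (272 + 6*400)*(4 + (0 - 2)) = (272 + 2400)*(4 - 2) = 2672*2 = 5344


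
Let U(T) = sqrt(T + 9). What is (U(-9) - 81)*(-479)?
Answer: 38799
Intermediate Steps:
U(T) = sqrt(9 + T)
(U(-9) - 81)*(-479) = (sqrt(9 - 9) - 81)*(-479) = (sqrt(0) - 81)*(-479) = (0 - 81)*(-479) = -81*(-479) = 38799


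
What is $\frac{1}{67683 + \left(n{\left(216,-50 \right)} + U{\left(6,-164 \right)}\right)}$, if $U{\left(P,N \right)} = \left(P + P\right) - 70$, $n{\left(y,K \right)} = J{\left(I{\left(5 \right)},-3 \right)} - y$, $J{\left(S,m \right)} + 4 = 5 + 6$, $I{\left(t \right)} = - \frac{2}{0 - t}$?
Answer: $\frac{1}{67416} \approx 1.4833 \cdot 10^{-5}$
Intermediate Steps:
$I{\left(t \right)} = \frac{2}{t}$ ($I{\left(t \right)} = - \frac{2}{\left(-1\right) t} = - 2 \left(- \frac{1}{t}\right) = \frac{2}{t}$)
$J{\left(S,m \right)} = 7$ ($J{\left(S,m \right)} = -4 + \left(5 + 6\right) = -4 + 11 = 7$)
$n{\left(y,K \right)} = 7 - y$
$U{\left(P,N \right)} = -70 + 2 P$ ($U{\left(P,N \right)} = 2 P - 70 = -70 + 2 P$)
$\frac{1}{67683 + \left(n{\left(216,-50 \right)} + U{\left(6,-164 \right)}\right)} = \frac{1}{67683 + \left(\left(7 - 216\right) + \left(-70 + 2 \cdot 6\right)\right)} = \frac{1}{67683 + \left(\left(7 - 216\right) + \left(-70 + 12\right)\right)} = \frac{1}{67683 - 267} = \frac{1}{67416}$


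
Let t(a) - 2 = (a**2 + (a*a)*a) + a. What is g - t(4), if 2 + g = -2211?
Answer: -2299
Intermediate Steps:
g = -2213 (g = -2 - 2211 = -2213)
t(a) = 2 + a + a**2 + a**3 (t(a) = 2 + ((a**2 + (a*a)*a) + a) = 2 + ((a**2 + a**2*a) + a) = 2 + ((a**2 + a**3) + a) = 2 + (a + a**2 + a**3) = 2 + a + a**2 + a**3)
g - t(4) = -2213 - (2 + 4 + 4**2 + 4**3) = -2213 - (2 + 4 + 16 + 64) = -2213 - 1*86 = -2213 - 86 = -2299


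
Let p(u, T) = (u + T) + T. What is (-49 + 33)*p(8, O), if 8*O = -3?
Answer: -116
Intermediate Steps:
O = -3/8 (O = (⅛)*(-3) = -3/8 ≈ -0.37500)
p(u, T) = u + 2*T (p(u, T) = (T + u) + T = u + 2*T)
(-49 + 33)*p(8, O) = (-49 + 33)*(8 + 2*(-3/8)) = -16*(8 - ¾) = -16*29/4 = -116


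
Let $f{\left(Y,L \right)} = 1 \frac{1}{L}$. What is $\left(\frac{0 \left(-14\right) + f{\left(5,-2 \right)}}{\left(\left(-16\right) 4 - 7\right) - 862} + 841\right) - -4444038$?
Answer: $\frac{8294144215}{1866} \approx 4.4449 \cdot 10^{6}$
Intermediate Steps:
$f{\left(Y,L \right)} = \frac{1}{L}$
$\left(\frac{0 \left(-14\right) + f{\left(5,-2 \right)}}{\left(\left(-16\right) 4 - 7\right) - 862} + 841\right) - -4444038 = \left(\frac{0 \left(-14\right) + \frac{1}{-2}}{\left(\left(-16\right) 4 - 7\right) - 862} + 841\right) - -4444038 = \left(\frac{0 - \frac{1}{2}}{\left(-64 - 7\right) - 862} + 841\right) + 4444038 = \left(- \frac{1}{2 \left(-71 - 862\right)} + 841\right) + 4444038 = \left(- \frac{1}{2 \left(-933\right)} + 841\right) + 4444038 = \left(\left(- \frac{1}{2}\right) \left(- \frac{1}{933}\right) + 841\right) + 4444038 = \left(\frac{1}{1866} + 841\right) + 4444038 = \frac{1569307}{1866} + 4444038 = \frac{8294144215}{1866}$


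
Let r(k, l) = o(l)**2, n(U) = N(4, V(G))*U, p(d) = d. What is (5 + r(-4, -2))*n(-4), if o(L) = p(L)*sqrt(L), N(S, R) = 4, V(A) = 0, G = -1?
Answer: 48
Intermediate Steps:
o(L) = L**(3/2) (o(L) = L*sqrt(L) = L**(3/2))
n(U) = 4*U
r(k, l) = l**3 (r(k, l) = (l**(3/2))**2 = l**3)
(5 + r(-4, -2))*n(-4) = (5 + (-2)**3)*(4*(-4)) = (5 - 8)*(-16) = -3*(-16) = 48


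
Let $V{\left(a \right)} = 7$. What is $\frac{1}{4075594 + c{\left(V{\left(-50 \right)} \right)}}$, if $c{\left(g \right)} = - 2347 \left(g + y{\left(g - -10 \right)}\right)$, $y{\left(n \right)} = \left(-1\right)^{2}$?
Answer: $\frac{1}{4056818} \approx 2.465 \cdot 10^{-7}$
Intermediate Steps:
$y{\left(n \right)} = 1$
$c{\left(g \right)} = -2347 - 2347 g$ ($c{\left(g \right)} = - 2347 \left(g + 1\right) = - 2347 \left(1 + g\right) = -2347 - 2347 g$)
$\frac{1}{4075594 + c{\left(V{\left(-50 \right)} \right)}} = \frac{1}{4075594 - 18776} = \frac{1}{4056818}$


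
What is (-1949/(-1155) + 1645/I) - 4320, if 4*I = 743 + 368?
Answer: -503061851/116655 ≈ -4312.4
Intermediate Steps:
I = 1111/4 (I = (743 + 368)/4 = (1/4)*1111 = 1111/4 ≈ 277.75)
(-1949/(-1155) + 1645/I) - 4320 = (-1949/(-1155) + 1645/(1111/4)) - 4320 = (-1949*(-1/1155) + 1645*(4/1111)) - 4320 = (1949/1155 + 6580/1111) - 4320 = 887749/116655 - 4320 = -503061851/116655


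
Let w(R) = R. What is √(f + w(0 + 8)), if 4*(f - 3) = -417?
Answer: I*√373/2 ≈ 9.6566*I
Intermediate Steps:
f = -405/4 (f = 3 + (¼)*(-417) = 3 - 417/4 = -405/4 ≈ -101.25)
√(f + w(0 + 8)) = √(-405/4 + (0 + 8)) = √(-405/4 + 8) = √(-373/4) = I*√373/2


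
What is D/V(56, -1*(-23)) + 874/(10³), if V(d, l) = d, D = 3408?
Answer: 216059/3500 ≈ 61.731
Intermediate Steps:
D/V(56, -1*(-23)) + 874/(10³) = 3408/56 + 874/(10³) = 3408*(1/56) + 874/1000 = 426/7 + 874*(1/1000) = 426/7 + 437/500 = 216059/3500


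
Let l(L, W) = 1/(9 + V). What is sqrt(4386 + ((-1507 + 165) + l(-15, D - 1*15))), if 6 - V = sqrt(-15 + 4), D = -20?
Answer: sqrt((45661 - 3044*I*sqrt(11))/(15 - I*sqrt(11))) ≈ 55.173 + 0.0001*I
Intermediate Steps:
V = 6 - I*sqrt(11) (V = 6 - sqrt(-15 + 4) = 6 - sqrt(-11) = 6 - I*sqrt(11) ≈ 6.0 - 3.3166*I)
l(L, W) = 1/(15 - I*sqrt(11)) (l(L, W) = 1/(9 + (6 - I*sqrt(11))) = 1/(15 - I*sqrt(11)))
sqrt(4386 + ((-1507 + 165) + l(-15, D - 1*15))) = sqrt(4386 + ((-1507 + 165) + (15/236 + I*sqrt(11)/236))) = sqrt(4386 + (-1342 + (15/236 + I*sqrt(11)/236))) = sqrt(4386 + (-316697/236 + I*sqrt(11)/236)) = sqrt(718399/236 + I*sqrt(11)/236)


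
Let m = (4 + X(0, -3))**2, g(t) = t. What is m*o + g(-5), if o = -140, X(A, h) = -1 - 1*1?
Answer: -565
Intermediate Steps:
X(A, h) = -2 (X(A, h) = -1 - 1 = -2)
m = 4 (m = (4 - 2)**2 = 2**2 = 4)
m*o + g(-5) = 4*(-140) - 5 = -560 - 5 = -565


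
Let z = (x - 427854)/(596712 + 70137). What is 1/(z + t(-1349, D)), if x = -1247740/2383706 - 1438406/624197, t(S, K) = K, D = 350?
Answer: 12720590387313431/4444044980594981652 ≈ 0.0028624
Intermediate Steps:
x = -161829714516/57227005157 (x = -1247740*1/2383706 - 1438406*1/624197 = -47990/91681 - 1438406/624197 = -161829714516/57227005157 ≈ -2.8279)
z = -8161654964719198/12720590387313431 (z = (-161829714516/57227005157 - 427854)/(596712 + 70137) = -24484964894157594/57227005157/666849 = -24484964894157594/57227005157*1/666849 = -8161654964719198/12720590387313431 ≈ -0.64161)
1/(z + t(-1349, D)) = 1/(-8161654964719198/12720590387313431 + 350) = 1/(4444044980594981652/12720590387313431) = 12720590387313431/4444044980594981652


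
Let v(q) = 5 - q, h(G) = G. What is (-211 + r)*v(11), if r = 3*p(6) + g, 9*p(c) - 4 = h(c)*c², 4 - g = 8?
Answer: 850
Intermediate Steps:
g = -4 (g = 4 - 1*8 = 4 - 8 = -4)
p(c) = 4/9 + c³/9 (p(c) = 4/9 + (c*c²)/9 = 4/9 + c³/9)
r = 208/3 (r = 3*(4/9 + (⅑)*6³) - 4 = 3*(4/9 + (⅑)*216) - 4 = 3*(4/9 + 24) - 4 = 3*(220/9) - 4 = 220/3 - 4 = 208/3 ≈ 69.333)
(-211 + r)*v(11) = (-211 + 208/3)*(5 - 1*11) = -425*(5 - 11)/3 = -425/3*(-6) = 850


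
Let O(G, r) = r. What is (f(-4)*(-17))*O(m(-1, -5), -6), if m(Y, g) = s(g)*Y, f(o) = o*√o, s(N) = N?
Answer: -816*I ≈ -816.0*I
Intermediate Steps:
f(o) = o^(3/2)
m(Y, g) = Y*g (m(Y, g) = g*Y = Y*g)
(f(-4)*(-17))*O(m(-1, -5), -6) = ((-4)^(3/2)*(-17))*(-6) = (-8*I*(-17))*(-6) = (136*I)*(-6) = -816*I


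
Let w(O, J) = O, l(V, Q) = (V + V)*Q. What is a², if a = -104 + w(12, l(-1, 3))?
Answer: 8464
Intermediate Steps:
l(V, Q) = 2*Q*V (l(V, Q) = (2*V)*Q = 2*Q*V)
a = -92 (a = -104 + 12 = -92)
a² = (-92)² = 8464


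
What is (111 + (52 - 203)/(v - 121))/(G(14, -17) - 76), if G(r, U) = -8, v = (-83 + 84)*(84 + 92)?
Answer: -2977/2310 ≈ -1.2887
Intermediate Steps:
v = 176 (v = 1*176 = 176)
(111 + (52 - 203)/(v - 121))/(G(14, -17) - 76) = (111 + (52 - 203)/(176 - 121))/(-8 - 76) = (111 - 151/55)/(-84) = -(111 - 151*1/55)/84 = -(111 - 151/55)/84 = -1/84*5954/55 = -2977/2310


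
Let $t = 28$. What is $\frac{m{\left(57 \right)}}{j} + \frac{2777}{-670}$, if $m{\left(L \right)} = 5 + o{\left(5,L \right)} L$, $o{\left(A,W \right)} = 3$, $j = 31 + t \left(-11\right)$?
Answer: $- \frac{887149}{185590} \approx -4.7802$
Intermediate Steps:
$j = -277$ ($j = 31 + 28 \left(-11\right) = 31 - 308 = -277$)
$m{\left(L \right)} = 5 + 3 L$
$\frac{m{\left(57 \right)}}{j} + \frac{2777}{-670} = \frac{5 + 3 \cdot 57}{-277} + \frac{2777}{-670} = \left(5 + 171\right) \left(- \frac{1}{277}\right) + 2777 \left(- \frac{1}{670}\right) = 176 \left(- \frac{1}{277}\right) - \frac{2777}{670} = - \frac{176}{277} - \frac{2777}{670} = - \frac{887149}{185590}$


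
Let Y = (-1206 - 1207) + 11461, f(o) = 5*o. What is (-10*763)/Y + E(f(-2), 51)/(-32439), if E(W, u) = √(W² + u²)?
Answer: -3815/4524 - √2701/32439 ≈ -0.84488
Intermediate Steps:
Y = 9048 (Y = -2413 + 11461 = 9048)
(-10*763)/Y + E(f(-2), 51)/(-32439) = -10*763/9048 + √((5*(-2))² + 51²)/(-32439) = -7630*1/9048 + √((-10)² + 2601)*(-1/32439) = -3815/4524 + √(100 + 2601)*(-1/32439) = -3815/4524 + √2701*(-1/32439) = -3815/4524 - √2701/32439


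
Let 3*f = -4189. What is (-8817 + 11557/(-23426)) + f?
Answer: -55215947/5406 ≈ -10214.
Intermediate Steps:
f = -4189/3 (f = (1/3)*(-4189) = -4189/3 ≈ -1396.3)
(-8817 + 11557/(-23426)) + f = (-8817 + 11557/(-23426)) - 4189/3 = (-8817 + 11557*(-1/23426)) - 4189/3 = (-8817 - 889/1802) - 4189/3 = -15889123/1802 - 4189/3 = -55215947/5406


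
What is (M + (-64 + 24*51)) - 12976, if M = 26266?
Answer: 14450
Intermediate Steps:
(M + (-64 + 24*51)) - 12976 = (26266 + (-64 + 24*51)) - 12976 = (26266 + (-64 + 1224)) - 12976 = (26266 + 1160) - 12976 = 27426 - 12976 = 14450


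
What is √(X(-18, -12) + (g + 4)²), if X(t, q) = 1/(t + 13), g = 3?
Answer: 2*√305/5 ≈ 6.9857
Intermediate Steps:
X(t, q) = 1/(13 + t)
√(X(-18, -12) + (g + 4)²) = √(1/(13 - 18) + (3 + 4)²) = √(1/(-5) + 7²) = √(-⅕ + 49) = √(244/5) = 2*√305/5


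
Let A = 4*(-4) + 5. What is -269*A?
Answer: 2959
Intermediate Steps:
A = -11 (A = -16 + 5 = -11)
-269*A = -269*(-11) = 2959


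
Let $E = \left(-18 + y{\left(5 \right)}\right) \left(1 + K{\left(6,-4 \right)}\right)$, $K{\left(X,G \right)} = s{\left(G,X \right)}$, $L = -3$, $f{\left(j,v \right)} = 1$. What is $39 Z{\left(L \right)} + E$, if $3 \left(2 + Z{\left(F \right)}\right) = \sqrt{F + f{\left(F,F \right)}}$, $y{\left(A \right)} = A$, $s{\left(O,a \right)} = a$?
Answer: $-169 + 13 i \sqrt{2} \approx -169.0 + 18.385 i$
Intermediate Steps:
$Z{\left(F \right)} = -2 + \frac{\sqrt{1 + F}}{3}$ ($Z{\left(F \right)} = -2 + \frac{\sqrt{F + 1}}{3} = -2 + \frac{\sqrt{1 + F}}{3}$)
$K{\left(X,G \right)} = X$
$E = -91$ ($E = \left(-18 + 5\right) \left(1 + 6\right) = \left(-13\right) 7 = -91$)
$39 Z{\left(L \right)} + E = 39 \left(-2 + \frac{\sqrt{1 - 3}}{3}\right) - 91 = 39 \left(-2 + \frac{\sqrt{-2}}{3}\right) - 91 = 39 \left(-2 + \frac{i \sqrt{2}}{3}\right) - 91 = \left(-78 + 13 i \sqrt{2}\right) - 91 = -169 + 13 i \sqrt{2}$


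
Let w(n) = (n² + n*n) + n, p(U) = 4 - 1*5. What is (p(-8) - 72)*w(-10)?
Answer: -13870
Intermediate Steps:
p(U) = -1 (p(U) = 4 - 5 = -1)
w(n) = n + 2*n² (w(n) = (n² + n²) + n = 2*n² + n = n + 2*n²)
(p(-8) - 72)*w(-10) = (-1 - 72)*(-10*(1 + 2*(-10))) = -(-730)*(1 - 20) = -(-730)*(-19) = -73*190 = -13870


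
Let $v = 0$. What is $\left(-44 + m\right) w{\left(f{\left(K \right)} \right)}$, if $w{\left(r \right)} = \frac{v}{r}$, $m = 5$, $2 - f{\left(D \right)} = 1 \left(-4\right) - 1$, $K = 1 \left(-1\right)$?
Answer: $0$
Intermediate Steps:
$K = -1$
$f{\left(D \right)} = 7$ ($f{\left(D \right)} = 2 - \left(1 \left(-4\right) - 1\right) = 2 - \left(-4 - 1\right) = 2 - -5 = 2 + 5 = 7$)
$w{\left(r \right)} = 0$ ($w{\left(r \right)} = \frac{0}{r} = 0$)
$\left(-44 + m\right) w{\left(f{\left(K \right)} \right)} = \left(-44 + 5\right) 0 = \left(-39\right) 0 = 0$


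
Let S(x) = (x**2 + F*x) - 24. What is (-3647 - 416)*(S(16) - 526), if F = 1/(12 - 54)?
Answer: 25117466/21 ≈ 1.1961e+6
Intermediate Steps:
F = -1/42 (F = 1/(-42) = -1/42 ≈ -0.023810)
S(x) = -24 + x**2 - x/42 (S(x) = (x**2 - x/42) - 24 = -24 + x**2 - x/42)
(-3647 - 416)*(S(16) - 526) = (-3647 - 416)*((-24 + 16**2 - 1/42*16) - 526) = -4063*((-24 + 256 - 8/21) - 526) = -4063*(4864/21 - 526) = -4063*(-6182/21) = 25117466/21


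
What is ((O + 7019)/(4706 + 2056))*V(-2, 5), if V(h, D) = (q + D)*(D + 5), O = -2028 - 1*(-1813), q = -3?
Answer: 3240/161 ≈ 20.124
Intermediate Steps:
O = -215 (O = -2028 + 1813 = -215)
V(h, D) = (-3 + D)*(5 + D) (V(h, D) = (-3 + D)*(D + 5) = (-3 + D)*(5 + D))
((O + 7019)/(4706 + 2056))*V(-2, 5) = ((-215 + 7019)/(4706 + 2056))*(-15 + 5² + 2*5) = (6804/6762)*(-15 + 25 + 10) = (6804*(1/6762))*20 = (162/161)*20 = 3240/161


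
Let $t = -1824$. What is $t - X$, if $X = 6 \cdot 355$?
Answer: $-3954$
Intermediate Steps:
$X = 2130$
$t - X = -1824 - 2130 = -3954$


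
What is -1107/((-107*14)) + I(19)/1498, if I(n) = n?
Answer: 563/749 ≈ 0.75167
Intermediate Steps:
-1107/((-107*14)) + I(19)/1498 = -1107/((-107*14)) + 19/1498 = -1107/(-1498) + 19*(1/1498) = -1107*(-1/1498) + 19/1498 = 1107/1498 + 19/1498 = 563/749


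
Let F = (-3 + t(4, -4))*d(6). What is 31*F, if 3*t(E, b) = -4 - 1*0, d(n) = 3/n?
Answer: -403/6 ≈ -67.167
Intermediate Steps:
t(E, b) = -4/3 (t(E, b) = (-4 - 1*0)/3 = (-4 + 0)/3 = (⅓)*(-4) = -4/3)
F = -13/6 (F = (-3 - 4/3)*(3/6) = -13/6 ≈ -2.1667)
31*F = 31*(-13/6) = -403/6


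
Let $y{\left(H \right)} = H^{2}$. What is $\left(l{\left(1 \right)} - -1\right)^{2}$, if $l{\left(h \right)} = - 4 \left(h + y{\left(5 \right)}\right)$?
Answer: $10609$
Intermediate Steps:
$l{\left(h \right)} = -100 - 4 h$ ($l{\left(h \right)} = - 4 \left(h + 5^{2}\right) = - 4 \left(h + 25\right) = - 4 \left(25 + h\right) = -100 - 4 h$)
$\left(l{\left(1 \right)} - -1\right)^{2} = \left(\left(-100 - 4\right) - -1\right)^{2} = \left(\left(-100 - 4\right) + \left(-2 + 3\right)\right)^{2} = \left(-104 + 1\right)^{2} = \left(-103\right)^{2} = 10609$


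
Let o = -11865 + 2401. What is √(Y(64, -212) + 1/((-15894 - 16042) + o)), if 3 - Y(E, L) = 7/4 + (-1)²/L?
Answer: √6711928586/73140 ≈ 1.1201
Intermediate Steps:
Y(E, L) = 5/4 - 1/L (Y(E, L) = 3 - (7/4 + (-1)²/L) = 3 - (7*(¼) + 1/L) = 3 - (7/4 + 1/L) = 3 + (-7/4 - 1/L) = 5/4 - 1/L)
o = -9464
√(Y(64, -212) + 1/((-15894 - 16042) + o)) = √((5/4 - 1/(-212)) + 1/((-15894 - 16042) - 9464)) = √((5/4 - 1*(-1/212)) + 1/(-31936 - 9464)) = √((5/4 + 1/212) + 1/(-41400)) = √(133/106 - 1/41400) = √(2753047/2194200) = √6711928586/73140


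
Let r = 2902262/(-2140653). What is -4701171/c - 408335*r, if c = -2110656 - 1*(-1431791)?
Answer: 804529685139875713/1453214398845 ≈ 5.5362e+5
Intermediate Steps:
r = -2902262/2140653 (r = 2902262*(-1/2140653) = -2902262/2140653 ≈ -1.3558)
c = -678865 (c = -2110656 + 1431791 = -678865)
-4701171/c - 408335*r = -4701171/(-678865) - 408335/(1/(-2902262/2140653)) = -4701171*(-1/678865) - 408335/(-2140653/2902262) = 4701171/678865 - 408335*(-2902262/2140653) = 4701171/678865 + 1185095153770/2140653 = 804529685139875713/1453214398845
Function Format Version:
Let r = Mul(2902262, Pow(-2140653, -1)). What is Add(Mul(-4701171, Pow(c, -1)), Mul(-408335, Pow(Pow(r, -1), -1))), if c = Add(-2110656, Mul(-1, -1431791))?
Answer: Rational(804529685139875713, 1453214398845) ≈ 5.5362e+5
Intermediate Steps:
r = Rational(-2902262, 2140653) (r = Mul(2902262, Rational(-1, 2140653)) = Rational(-2902262, 2140653) ≈ -1.3558)
c = -678865 (c = Add(-2110656, 1431791) = -678865)
Add(Mul(-4701171, Pow(c, -1)), Mul(-408335, Pow(Pow(r, -1), -1))) = Add(Mul(-4701171, Pow(-678865, -1)), Mul(-408335, Pow(Pow(Rational(-2902262, 2140653), -1), -1))) = Add(Mul(-4701171, Rational(-1, 678865)), Mul(-408335, Pow(Rational(-2140653, 2902262), -1))) = Add(Rational(4701171, 678865), Mul(-408335, Rational(-2902262, 2140653))) = Add(Rational(4701171, 678865), Rational(1185095153770, 2140653)) = Rational(804529685139875713, 1453214398845)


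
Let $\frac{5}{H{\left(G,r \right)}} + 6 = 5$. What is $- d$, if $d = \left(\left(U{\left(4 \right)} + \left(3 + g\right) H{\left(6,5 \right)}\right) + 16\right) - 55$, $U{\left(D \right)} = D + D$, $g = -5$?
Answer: $21$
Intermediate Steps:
$H{\left(G,r \right)} = -5$ ($H{\left(G,r \right)} = \frac{5}{-6 + 5} = \frac{5}{-1} = 5 \left(-1\right) = -5$)
$U{\left(D \right)} = 2 D$
$d = -21$ ($d = \left(\left(2 \cdot 4 + \left(3 - 5\right) \left(-5\right)\right) + 16\right) - 55 = \left(\left(8 - -10\right) + 16\right) - 55 = \left(\left(8 + 10\right) + 16\right) - 55 = \left(18 + 16\right) - 55 = 34 - 55 = -21$)
$- d = \left(-1\right) \left(-21\right) = 21$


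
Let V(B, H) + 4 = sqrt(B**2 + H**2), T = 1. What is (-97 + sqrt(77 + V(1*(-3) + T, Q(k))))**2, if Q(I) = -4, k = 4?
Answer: (97 - sqrt(73 + 2*sqrt(5)))**2 ≈ 7778.9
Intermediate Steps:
V(B, H) = -4 + sqrt(B**2 + H**2)
(-97 + sqrt(77 + V(1*(-3) + T, Q(k))))**2 = (-97 + sqrt(77 + (-4 + sqrt((1*(-3) + 1)**2 + (-4)**2))))**2 = (-97 + sqrt(77 + (-4 + sqrt((-3 + 1)**2 + 16))))**2 = (-97 + sqrt(77 + (-4 + sqrt((-2)**2 + 16))))**2 = (-97 + sqrt(77 + (-4 + sqrt(4 + 16))))**2 = (-97 + sqrt(77 + (-4 + sqrt(20))))**2 = (-97 + sqrt(77 + (-4 + 2*sqrt(5))))**2 = (-97 + sqrt(73 + 2*sqrt(5)))**2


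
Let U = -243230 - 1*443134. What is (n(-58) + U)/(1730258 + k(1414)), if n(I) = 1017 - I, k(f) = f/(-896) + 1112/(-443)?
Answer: -19429313728/49056158905 ≈ -0.39606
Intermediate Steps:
k(f) = -1112/443 - f/896 (k(f) = f*(-1/896) + 1112*(-1/443) = -f/896 - 1112/443 = -1112/443 - f/896)
U = -686364 (U = -243230 - 443134 = -686364)
(n(-58) + U)/(1730258 + k(1414)) = ((1017 - 1*(-58)) - 686364)/(1730258 + (-1112/443 - 1/896*1414)) = ((1017 + 58) - 686364)/(1730258 + (-1112/443 - 101/64)) = (1075 - 686364)/(1730258 - 115911/28352) = -685289/49056158905/28352 = -685289*28352/49056158905 = -19429313728/49056158905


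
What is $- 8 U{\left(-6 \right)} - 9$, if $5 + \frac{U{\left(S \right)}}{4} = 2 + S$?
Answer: $279$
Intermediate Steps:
$U{\left(S \right)} = -12 + 4 S$ ($U{\left(S \right)} = -20 + 4 \left(2 + S\right) = -20 + \left(8 + 4 S\right) = -12 + 4 S$)
$- 8 U{\left(-6 \right)} - 9 = - 8 \left(-12 + 4 \left(-6\right)\right) - 9 = - 8 \left(-12 - 24\right) - 9 = \left(-8\right) \left(-36\right) - 9 = 288 - 9 = 279$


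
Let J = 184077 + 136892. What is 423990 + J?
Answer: 744959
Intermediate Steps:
J = 320969
423990 + J = 423990 + 320969 = 744959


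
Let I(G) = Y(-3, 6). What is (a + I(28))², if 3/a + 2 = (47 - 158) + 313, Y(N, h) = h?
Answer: 1447209/40000 ≈ 36.180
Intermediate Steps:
I(G) = 6
a = 3/200 (a = 3/(-2 + ((47 - 158) + 313)) = 3/(-2 + (-111 + 313)) = 3/(-2 + 202) = 3/200 ≈ 0.015000)
(a + I(28))² = (3/200 + 6)² = (1203/200)² = 1447209/40000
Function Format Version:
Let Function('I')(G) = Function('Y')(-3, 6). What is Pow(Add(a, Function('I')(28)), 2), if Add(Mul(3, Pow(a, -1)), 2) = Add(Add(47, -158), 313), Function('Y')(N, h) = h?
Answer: Rational(1447209, 40000) ≈ 36.180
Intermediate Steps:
Function('I')(G) = 6
a = Rational(3, 200) (a = Mul(3, Pow(Add(-2, Add(Add(47, -158), 313)), -1)) = Mul(3, Pow(Add(-2, Add(-111, 313)), -1)) = Mul(3, Pow(Add(-2, 202), -1)) = Mul(3, Pow(200, -1)) = Mul(3, Rational(1, 200)) = Rational(3, 200) ≈ 0.015000)
Pow(Add(a, Function('I')(28)), 2) = Pow(Add(Rational(3, 200), 6), 2) = Pow(Rational(1203, 200), 2) = Rational(1447209, 40000)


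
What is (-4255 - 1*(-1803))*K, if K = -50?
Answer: 122600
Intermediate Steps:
(-4255 - 1*(-1803))*K = (-4255 - 1*(-1803))*(-50) = (-4255 + 1803)*(-50) = -2452*(-50) = 122600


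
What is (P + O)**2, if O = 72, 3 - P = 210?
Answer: 18225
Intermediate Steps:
P = -207 (P = 3 - 1*210 = 3 - 210 = -207)
(P + O)**2 = (-207 + 72)**2 = (-135)**2 = 18225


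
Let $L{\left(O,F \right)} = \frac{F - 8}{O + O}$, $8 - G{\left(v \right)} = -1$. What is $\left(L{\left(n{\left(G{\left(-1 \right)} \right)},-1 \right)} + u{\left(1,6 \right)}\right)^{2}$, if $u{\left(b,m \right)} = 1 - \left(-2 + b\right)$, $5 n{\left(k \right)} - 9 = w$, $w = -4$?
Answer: $\frac{25}{4} \approx 6.25$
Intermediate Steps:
$G{\left(v \right)} = 9$ ($G{\left(v \right)} = 8 - -1 = 8 + 1 = 9$)
$n{\left(k \right)} = 1$ ($n{\left(k \right)} = \frac{9}{5} + \frac{1}{5} \left(-4\right) = \frac{9}{5} - \frac{4}{5} = 1$)
$u{\left(b,m \right)} = 3 - b$
$L{\left(O,F \right)} = \frac{-8 + F}{2 O}$
$\left(L{\left(n{\left(G{\left(-1 \right)} \right)},-1 \right)} + u{\left(1,6 \right)}\right)^{2} = \left(\frac{-8 - 1}{2 \cdot 1} + \left(3 - 1\right)\right)^{2} = \left(\frac{1}{2} \cdot 1 \left(-9\right) + \left(3 - 1\right)\right)^{2} = \left(- \frac{9}{2} + 2\right)^{2} = \left(- \frac{5}{2}\right)^{2} = \frac{25}{4}$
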